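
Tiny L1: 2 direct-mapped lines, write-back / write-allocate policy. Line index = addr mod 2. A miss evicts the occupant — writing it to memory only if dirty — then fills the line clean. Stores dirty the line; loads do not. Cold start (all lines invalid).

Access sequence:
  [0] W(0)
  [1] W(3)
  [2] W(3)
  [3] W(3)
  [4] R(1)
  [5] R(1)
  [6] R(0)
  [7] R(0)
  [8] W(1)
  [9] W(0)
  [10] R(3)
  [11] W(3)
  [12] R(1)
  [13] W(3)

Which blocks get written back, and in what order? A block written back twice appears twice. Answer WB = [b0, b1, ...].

WB = [3, 1, 3]

0: W B0 → L0 miss [D]
1: W B3 → L1 miss [D]
2: W B3 → L1 hit [D]
3: W B3 → L1 hit [D]
4: R B1 → L1 miss wb→B3 [-]
5: R B1 → L1 hit [-]
6: R B0 → L0 hit [D]
7: R B0 → L0 hit [D]
8: W B1 → L1 hit [D]
9: W B0 → L0 hit [D]
10: R B3 → L1 miss wb→B1 [-]
11: W B3 → L1 hit [D]
12: R B1 → L1 miss wb→B3 [-]
13: W B3 → L1 miss [D]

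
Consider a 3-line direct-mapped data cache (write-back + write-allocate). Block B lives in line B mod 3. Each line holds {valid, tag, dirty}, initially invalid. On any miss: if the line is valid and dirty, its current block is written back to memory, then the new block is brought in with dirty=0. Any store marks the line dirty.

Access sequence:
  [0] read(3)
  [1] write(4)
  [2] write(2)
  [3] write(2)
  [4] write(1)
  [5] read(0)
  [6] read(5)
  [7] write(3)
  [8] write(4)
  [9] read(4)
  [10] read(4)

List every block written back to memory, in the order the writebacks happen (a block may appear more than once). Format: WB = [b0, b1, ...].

  0 | R B3 → L0 miss [-]
  1 | W B4 → L1 miss [D]
  2 | W B2 → L2 miss [D]
  3 | W B2 → L2 hit [D]
  4 | W B1 → L1 miss wb→B4 [D]
  5 | R B0 → L0 miss [-]
  6 | R B5 → L2 miss wb→B2 [-]
  7 | W B3 → L0 miss [D]
  8 | W B4 → L1 miss wb→B1 [D]
  9 | R B4 → L1 hit [D]
  10 | R B4 → L1 hit [D]

WB = [4, 2, 1]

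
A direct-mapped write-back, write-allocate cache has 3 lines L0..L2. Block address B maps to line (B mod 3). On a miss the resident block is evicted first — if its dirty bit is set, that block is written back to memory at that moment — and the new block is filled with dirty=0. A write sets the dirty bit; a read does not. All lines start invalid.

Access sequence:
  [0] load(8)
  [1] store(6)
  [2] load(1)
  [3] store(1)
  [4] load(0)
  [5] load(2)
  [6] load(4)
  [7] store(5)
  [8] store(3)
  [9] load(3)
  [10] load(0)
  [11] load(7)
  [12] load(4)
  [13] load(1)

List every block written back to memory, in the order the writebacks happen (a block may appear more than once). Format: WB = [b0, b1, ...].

0: R B8 → L2 miss [-]
1: W B6 → L0 miss [D]
2: R B1 → L1 miss [-]
3: W B1 → L1 hit [D]
4: R B0 → L0 miss wb→B6 [-]
5: R B2 → L2 miss [-]
6: R B4 → L1 miss wb→B1 [-]
7: W B5 → L2 miss [D]
8: W B3 → L0 miss [D]
9: R B3 → L0 hit [D]
10: R B0 → L0 miss wb→B3 [-]
11: R B7 → L1 miss [-]
12: R B4 → L1 miss [-]
13: R B1 → L1 miss [-]

WB = [6, 1, 3]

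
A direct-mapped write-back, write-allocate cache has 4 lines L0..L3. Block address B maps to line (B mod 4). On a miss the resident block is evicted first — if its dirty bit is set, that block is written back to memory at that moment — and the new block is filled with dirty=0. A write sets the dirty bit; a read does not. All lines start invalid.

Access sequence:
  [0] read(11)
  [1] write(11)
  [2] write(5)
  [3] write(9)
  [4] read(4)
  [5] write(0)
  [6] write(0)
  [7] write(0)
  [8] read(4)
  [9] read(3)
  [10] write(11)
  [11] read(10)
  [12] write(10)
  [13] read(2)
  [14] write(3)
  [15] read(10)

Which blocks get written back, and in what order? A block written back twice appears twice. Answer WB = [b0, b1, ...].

0: R B11 → L3 miss [-]
1: W B11 → L3 hit [D]
2: W B5 → L1 miss [D]
3: W B9 → L1 miss wb→B5 [D]
4: R B4 → L0 miss [-]
5: W B0 → L0 miss [D]
6: W B0 → L0 hit [D]
7: W B0 → L0 hit [D]
8: R B4 → L0 miss wb→B0 [-]
9: R B3 → L3 miss wb→B11 [-]
10: W B11 → L3 miss [D]
11: R B10 → L2 miss [-]
12: W B10 → L2 hit [D]
13: R B2 → L2 miss wb→B10 [-]
14: W B3 → L3 miss wb→B11 [D]
15: R B10 → L2 miss [-]

WB = [5, 0, 11, 10, 11]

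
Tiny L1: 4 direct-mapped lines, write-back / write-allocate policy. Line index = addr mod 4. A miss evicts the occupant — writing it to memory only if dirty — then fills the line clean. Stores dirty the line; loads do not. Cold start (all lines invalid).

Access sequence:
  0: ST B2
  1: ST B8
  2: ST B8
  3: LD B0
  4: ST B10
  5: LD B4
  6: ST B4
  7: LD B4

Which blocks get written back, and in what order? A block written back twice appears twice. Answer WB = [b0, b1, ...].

WB = [8, 2]

  0 | W B2 → L2 miss [D]
  1 | W B8 → L0 miss [D]
  2 | W B8 → L0 hit [D]
  3 | R B0 → L0 miss wb→B8 [-]
  4 | W B10 → L2 miss wb→B2 [D]
  5 | R B4 → L0 miss [-]
  6 | W B4 → L0 hit [D]
  7 | R B4 → L0 hit [D]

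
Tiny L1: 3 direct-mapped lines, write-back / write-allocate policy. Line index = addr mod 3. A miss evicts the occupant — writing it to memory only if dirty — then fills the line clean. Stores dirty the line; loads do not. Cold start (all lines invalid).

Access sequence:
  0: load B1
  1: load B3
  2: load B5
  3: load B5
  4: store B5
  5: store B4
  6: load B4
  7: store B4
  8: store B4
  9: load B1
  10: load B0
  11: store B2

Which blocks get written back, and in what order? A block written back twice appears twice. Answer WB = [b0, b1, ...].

WB = [4, 5]

0: R B1 → L1 miss [-]
1: R B3 → L0 miss [-]
2: R B5 → L2 miss [-]
3: R B5 → L2 hit [-]
4: W B5 → L2 hit [D]
5: W B4 → L1 miss [D]
6: R B4 → L1 hit [D]
7: W B4 → L1 hit [D]
8: W B4 → L1 hit [D]
9: R B1 → L1 miss wb→B4 [-]
10: R B0 → L0 miss [-]
11: W B2 → L2 miss wb→B5 [D]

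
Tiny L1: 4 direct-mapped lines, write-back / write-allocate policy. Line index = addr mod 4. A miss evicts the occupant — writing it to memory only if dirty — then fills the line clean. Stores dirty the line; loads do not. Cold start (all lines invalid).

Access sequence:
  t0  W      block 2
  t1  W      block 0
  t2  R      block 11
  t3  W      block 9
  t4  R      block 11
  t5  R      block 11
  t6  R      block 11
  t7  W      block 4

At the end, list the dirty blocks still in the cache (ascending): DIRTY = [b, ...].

0: W B2 -> L2 miss  d=D]
1: W B0 -> L0 miss  d=D]
2: R B11 -> L3 miss  d=-]
3: W B9 -> L1 miss  d=D]
4: R B11 -> L3 hit  d=-]
5: R B11 -> L3 hit  d=-]
6: R B11 -> L3 hit  d=-]
7: W B4 -> L0 miss wb->B0  d=D]

DIRTY = [2, 4, 9]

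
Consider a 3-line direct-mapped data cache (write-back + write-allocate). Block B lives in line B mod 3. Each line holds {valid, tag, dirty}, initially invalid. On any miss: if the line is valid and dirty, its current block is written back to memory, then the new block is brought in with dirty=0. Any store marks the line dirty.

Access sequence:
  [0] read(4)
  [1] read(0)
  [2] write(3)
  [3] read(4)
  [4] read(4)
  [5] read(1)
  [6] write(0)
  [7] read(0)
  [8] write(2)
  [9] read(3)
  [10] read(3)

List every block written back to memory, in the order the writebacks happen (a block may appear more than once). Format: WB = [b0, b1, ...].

0: R B4 → L1 miss [-]
1: R B0 → L0 miss [-]
2: W B3 → L0 miss [D]
3: R B4 → L1 hit [-]
4: R B4 → L1 hit [-]
5: R B1 → L1 miss [-]
6: W B0 → L0 miss wb→B3 [D]
7: R B0 → L0 hit [D]
8: W B2 → L2 miss [D]
9: R B3 → L0 miss wb→B0 [-]
10: R B3 → L0 hit [-]

WB = [3, 0]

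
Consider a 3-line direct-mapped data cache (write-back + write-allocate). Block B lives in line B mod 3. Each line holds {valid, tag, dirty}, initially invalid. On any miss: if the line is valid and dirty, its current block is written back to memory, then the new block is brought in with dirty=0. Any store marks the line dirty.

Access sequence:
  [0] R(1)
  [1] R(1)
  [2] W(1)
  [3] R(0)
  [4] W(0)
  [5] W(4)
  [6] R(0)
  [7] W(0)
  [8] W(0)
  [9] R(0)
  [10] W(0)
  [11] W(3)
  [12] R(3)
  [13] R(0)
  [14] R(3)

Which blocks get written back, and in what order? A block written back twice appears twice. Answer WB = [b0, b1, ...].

0: R B1 → L1 miss [-]
1: R B1 → L1 hit [-]
2: W B1 → L1 hit [D]
3: R B0 → L0 miss [-]
4: W B0 → L0 hit [D]
5: W B4 → L1 miss wb→B1 [D]
6: R B0 → L0 hit [D]
7: W B0 → L0 hit [D]
8: W B0 → L0 hit [D]
9: R B0 → L0 hit [D]
10: W B0 → L0 hit [D]
11: W B3 → L0 miss wb→B0 [D]
12: R B3 → L0 hit [D]
13: R B0 → L0 miss wb→B3 [-]
14: R B3 → L0 miss [-]

WB = [1, 0, 3]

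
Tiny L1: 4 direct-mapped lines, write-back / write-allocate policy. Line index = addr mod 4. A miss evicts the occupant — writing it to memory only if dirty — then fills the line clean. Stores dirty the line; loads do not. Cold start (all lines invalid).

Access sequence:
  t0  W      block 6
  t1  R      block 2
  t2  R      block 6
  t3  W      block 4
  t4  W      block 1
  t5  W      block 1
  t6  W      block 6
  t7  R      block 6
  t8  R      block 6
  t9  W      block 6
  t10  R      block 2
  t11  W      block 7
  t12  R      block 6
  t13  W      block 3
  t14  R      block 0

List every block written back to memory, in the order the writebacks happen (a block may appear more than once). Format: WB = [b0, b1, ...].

WB = [6, 6, 7, 4]

0: W B6 → L2 miss [D]
1: R B2 → L2 miss wb→B6 [-]
2: R B6 → L2 miss [-]
3: W B4 → L0 miss [D]
4: W B1 → L1 miss [D]
5: W B1 → L1 hit [D]
6: W B6 → L2 hit [D]
7: R B6 → L2 hit [D]
8: R B6 → L2 hit [D]
9: W B6 → L2 hit [D]
10: R B2 → L2 miss wb→B6 [-]
11: W B7 → L3 miss [D]
12: R B6 → L2 miss [-]
13: W B3 → L3 miss wb→B7 [D]
14: R B0 → L0 miss wb→B4 [-]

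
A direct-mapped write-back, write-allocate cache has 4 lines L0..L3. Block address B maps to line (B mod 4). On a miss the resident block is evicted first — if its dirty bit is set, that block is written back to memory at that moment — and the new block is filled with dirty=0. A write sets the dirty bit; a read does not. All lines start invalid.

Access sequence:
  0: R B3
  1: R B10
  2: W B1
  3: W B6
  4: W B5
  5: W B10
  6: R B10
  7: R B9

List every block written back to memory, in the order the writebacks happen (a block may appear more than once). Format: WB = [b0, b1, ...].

0: R B3 → L3 miss [-]
1: R B10 → L2 miss [-]
2: W B1 → L1 miss [D]
3: W B6 → L2 miss [D]
4: W B5 → L1 miss wb→B1 [D]
5: W B10 → L2 miss wb→B6 [D]
6: R B10 → L2 hit [D]
7: R B9 → L1 miss wb→B5 [-]

WB = [1, 6, 5]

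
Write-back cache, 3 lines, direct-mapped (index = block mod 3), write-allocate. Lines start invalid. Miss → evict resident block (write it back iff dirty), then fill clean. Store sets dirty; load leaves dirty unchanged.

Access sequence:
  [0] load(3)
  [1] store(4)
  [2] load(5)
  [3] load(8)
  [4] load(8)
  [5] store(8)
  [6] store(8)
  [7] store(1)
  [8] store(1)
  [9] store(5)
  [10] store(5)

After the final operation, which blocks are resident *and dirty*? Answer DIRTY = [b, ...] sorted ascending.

0: R B3 -> L0 miss  d=-]
1: W B4 -> L1 miss  d=D]
2: R B5 -> L2 miss  d=-]
3: R B8 -> L2 miss  d=-]
4: R B8 -> L2 hit  d=-]
5: W B8 -> L2 hit  d=D]
6: W B8 -> L2 hit  d=D]
7: W B1 -> L1 miss wb->B4  d=D]
8: W B1 -> L1 hit  d=D]
9: W B5 -> L2 miss wb->B8  d=D]
10: W B5 -> L2 hit  d=D]

DIRTY = [1, 5]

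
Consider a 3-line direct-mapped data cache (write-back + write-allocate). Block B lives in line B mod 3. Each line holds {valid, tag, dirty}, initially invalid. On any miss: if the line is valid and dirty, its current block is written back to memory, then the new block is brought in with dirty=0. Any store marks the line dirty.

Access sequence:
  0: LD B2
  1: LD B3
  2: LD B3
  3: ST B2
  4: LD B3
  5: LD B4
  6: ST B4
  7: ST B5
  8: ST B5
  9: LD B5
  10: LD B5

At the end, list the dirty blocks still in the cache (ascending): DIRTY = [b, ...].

DIRTY = [4, 5]

0: R B2 -> L2 miss  d=-]
1: R B3 -> L0 miss  d=-]
2: R B3 -> L0 hit  d=-]
3: W B2 -> L2 hit  d=D]
4: R B3 -> L0 hit  d=-]
5: R B4 -> L1 miss  d=-]
6: W B4 -> L1 hit  d=D]
7: W B5 -> L2 miss wb->B2  d=D]
8: W B5 -> L2 hit  d=D]
9: R B5 -> L2 hit  d=D]
10: R B5 -> L2 hit  d=D]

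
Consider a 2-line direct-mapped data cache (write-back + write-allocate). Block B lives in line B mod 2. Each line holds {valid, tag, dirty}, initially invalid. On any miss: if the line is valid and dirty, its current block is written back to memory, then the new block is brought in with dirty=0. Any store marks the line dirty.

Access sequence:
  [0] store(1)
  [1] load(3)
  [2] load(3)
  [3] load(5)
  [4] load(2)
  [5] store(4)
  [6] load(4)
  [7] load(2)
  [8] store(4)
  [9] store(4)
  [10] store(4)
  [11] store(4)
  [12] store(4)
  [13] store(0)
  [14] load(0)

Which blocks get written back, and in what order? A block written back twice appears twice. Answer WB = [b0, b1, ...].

  0 | W B1 → L1 miss [D]
  1 | R B3 → L1 miss wb→B1 [-]
  2 | R B3 → L1 hit [-]
  3 | R B5 → L1 miss [-]
  4 | R B2 → L0 miss [-]
  5 | W B4 → L0 miss [D]
  6 | R B4 → L0 hit [D]
  7 | R B2 → L0 miss wb→B4 [-]
  8 | W B4 → L0 miss [D]
  9 | W B4 → L0 hit [D]
  10 | W B4 → L0 hit [D]
  11 | W B4 → L0 hit [D]
  12 | W B4 → L0 hit [D]
  13 | W B0 → L0 miss wb→B4 [D]
  14 | R B0 → L0 hit [D]

WB = [1, 4, 4]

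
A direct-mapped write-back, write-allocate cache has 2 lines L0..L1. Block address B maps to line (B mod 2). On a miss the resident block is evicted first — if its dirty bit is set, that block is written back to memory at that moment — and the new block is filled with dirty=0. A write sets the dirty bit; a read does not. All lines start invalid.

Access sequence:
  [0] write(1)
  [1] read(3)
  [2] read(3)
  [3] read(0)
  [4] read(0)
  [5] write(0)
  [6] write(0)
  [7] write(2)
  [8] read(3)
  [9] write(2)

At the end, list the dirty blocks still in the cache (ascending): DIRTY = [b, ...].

DIRTY = [2]

  0 | W B1 → L1 miss [D]
  1 | R B3 → L1 miss wb→B1 [-]
  2 | R B3 → L1 hit [-]
  3 | R B0 → L0 miss [-]
  4 | R B0 → L0 hit [-]
  5 | W B0 → L0 hit [D]
  6 | W B0 → L0 hit [D]
  7 | W B2 → L0 miss wb→B0 [D]
  8 | R B3 → L1 hit [-]
  9 | W B2 → L0 hit [D]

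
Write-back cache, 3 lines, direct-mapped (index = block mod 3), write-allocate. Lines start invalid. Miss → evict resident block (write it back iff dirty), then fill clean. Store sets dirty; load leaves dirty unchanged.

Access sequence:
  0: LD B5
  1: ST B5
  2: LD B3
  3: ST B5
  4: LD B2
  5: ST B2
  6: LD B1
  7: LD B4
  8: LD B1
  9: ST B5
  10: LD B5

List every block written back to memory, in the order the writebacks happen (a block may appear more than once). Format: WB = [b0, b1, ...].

0: R B5 → L2 miss [-]
1: W B5 → L2 hit [D]
2: R B3 → L0 miss [-]
3: W B5 → L2 hit [D]
4: R B2 → L2 miss wb→B5 [-]
5: W B2 → L2 hit [D]
6: R B1 → L1 miss [-]
7: R B4 → L1 miss [-]
8: R B1 → L1 miss [-]
9: W B5 → L2 miss wb→B2 [D]
10: R B5 → L2 hit [D]

WB = [5, 2]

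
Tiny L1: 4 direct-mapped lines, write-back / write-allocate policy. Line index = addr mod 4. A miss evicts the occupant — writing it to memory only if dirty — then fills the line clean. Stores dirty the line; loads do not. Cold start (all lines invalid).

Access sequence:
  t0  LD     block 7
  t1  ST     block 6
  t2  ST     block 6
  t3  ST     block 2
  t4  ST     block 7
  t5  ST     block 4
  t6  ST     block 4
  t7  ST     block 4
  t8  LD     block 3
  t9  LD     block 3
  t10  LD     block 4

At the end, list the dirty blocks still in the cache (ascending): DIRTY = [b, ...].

0: R B7 -> L3 miss  d=-]
1: W B6 -> L2 miss  d=D]
2: W B6 -> L2 hit  d=D]
3: W B2 -> L2 miss wb->B6  d=D]
4: W B7 -> L3 hit  d=D]
5: W B4 -> L0 miss  d=D]
6: W B4 -> L0 hit  d=D]
7: W B4 -> L0 hit  d=D]
8: R B3 -> L3 miss wb->B7  d=-]
9: R B3 -> L3 hit  d=-]
10: R B4 -> L0 hit  d=D]

DIRTY = [2, 4]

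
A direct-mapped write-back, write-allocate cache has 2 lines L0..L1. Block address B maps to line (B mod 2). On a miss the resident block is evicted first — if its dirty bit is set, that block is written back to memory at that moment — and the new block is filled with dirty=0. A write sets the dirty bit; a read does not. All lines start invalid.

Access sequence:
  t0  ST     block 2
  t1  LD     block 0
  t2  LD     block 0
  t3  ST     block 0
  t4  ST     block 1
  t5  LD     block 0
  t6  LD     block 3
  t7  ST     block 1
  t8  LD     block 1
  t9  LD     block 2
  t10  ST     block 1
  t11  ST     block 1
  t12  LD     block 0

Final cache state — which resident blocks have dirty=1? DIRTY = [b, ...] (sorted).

DIRTY = [1]

  0 | W B2 → L0 miss [D]
  1 | R B0 → L0 miss wb→B2 [-]
  2 | R B0 → L0 hit [-]
  3 | W B0 → L0 hit [D]
  4 | W B1 → L1 miss [D]
  5 | R B0 → L0 hit [D]
  6 | R B3 → L1 miss wb→B1 [-]
  7 | W B1 → L1 miss [D]
  8 | R B1 → L1 hit [D]
  9 | R B2 → L0 miss wb→B0 [-]
  10 | W B1 → L1 hit [D]
  11 | W B1 → L1 hit [D]
  12 | R B0 → L0 miss [-]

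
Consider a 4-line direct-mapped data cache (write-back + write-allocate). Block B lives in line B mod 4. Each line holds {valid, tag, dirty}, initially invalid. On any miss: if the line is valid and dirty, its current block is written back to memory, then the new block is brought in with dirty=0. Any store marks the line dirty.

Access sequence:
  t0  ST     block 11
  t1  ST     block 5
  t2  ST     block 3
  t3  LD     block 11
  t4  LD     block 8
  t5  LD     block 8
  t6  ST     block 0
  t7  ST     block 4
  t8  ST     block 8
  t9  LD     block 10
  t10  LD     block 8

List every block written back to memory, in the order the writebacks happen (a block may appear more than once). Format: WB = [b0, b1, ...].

WB = [11, 3, 0, 4]

0: W B11 → L3 miss [D]
1: W B5 → L1 miss [D]
2: W B3 → L3 miss wb→B11 [D]
3: R B11 → L3 miss wb→B3 [-]
4: R B8 → L0 miss [-]
5: R B8 → L0 hit [-]
6: W B0 → L0 miss [D]
7: W B4 → L0 miss wb→B0 [D]
8: W B8 → L0 miss wb→B4 [D]
9: R B10 → L2 miss [-]
10: R B8 → L0 hit [D]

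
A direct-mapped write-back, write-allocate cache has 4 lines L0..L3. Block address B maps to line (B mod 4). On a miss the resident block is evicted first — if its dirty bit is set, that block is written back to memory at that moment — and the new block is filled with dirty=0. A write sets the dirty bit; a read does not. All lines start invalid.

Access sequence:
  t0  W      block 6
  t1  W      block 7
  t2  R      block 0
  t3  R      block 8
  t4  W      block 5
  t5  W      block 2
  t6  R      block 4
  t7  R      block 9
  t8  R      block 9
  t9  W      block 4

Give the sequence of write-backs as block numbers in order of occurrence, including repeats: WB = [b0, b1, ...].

WB = [6, 5]

0: W B6 → L2 miss [D]
1: W B7 → L3 miss [D]
2: R B0 → L0 miss [-]
3: R B8 → L0 miss [-]
4: W B5 → L1 miss [D]
5: W B2 → L2 miss wb→B6 [D]
6: R B4 → L0 miss [-]
7: R B9 → L1 miss wb→B5 [-]
8: R B9 → L1 hit [-]
9: W B4 → L0 hit [D]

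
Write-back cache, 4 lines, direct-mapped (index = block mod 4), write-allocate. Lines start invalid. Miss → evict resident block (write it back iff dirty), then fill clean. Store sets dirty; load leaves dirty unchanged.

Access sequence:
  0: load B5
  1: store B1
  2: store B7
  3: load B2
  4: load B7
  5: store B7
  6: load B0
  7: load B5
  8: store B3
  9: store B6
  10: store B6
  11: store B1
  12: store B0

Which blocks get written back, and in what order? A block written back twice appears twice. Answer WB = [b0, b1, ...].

0: R B5 → L1 miss [-]
1: W B1 → L1 miss [D]
2: W B7 → L3 miss [D]
3: R B2 → L2 miss [-]
4: R B7 → L3 hit [D]
5: W B7 → L3 hit [D]
6: R B0 → L0 miss [-]
7: R B5 → L1 miss wb→B1 [-]
8: W B3 → L3 miss wb→B7 [D]
9: W B6 → L2 miss [D]
10: W B6 → L2 hit [D]
11: W B1 → L1 miss [D]
12: W B0 → L0 hit [D]

WB = [1, 7]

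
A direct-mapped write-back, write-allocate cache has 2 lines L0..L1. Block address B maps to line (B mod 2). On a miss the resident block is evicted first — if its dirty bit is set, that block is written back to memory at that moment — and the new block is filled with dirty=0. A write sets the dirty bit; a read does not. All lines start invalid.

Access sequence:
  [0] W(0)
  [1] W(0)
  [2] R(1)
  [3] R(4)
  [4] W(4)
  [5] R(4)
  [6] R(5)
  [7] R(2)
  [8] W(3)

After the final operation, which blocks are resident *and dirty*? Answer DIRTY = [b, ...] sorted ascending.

0: W B0 -> L0 miss  d=D]
1: W B0 -> L0 hit  d=D]
2: R B1 -> L1 miss  d=-]
3: R B4 -> L0 miss wb->B0  d=-]
4: W B4 -> L0 hit  d=D]
5: R B4 -> L0 hit  d=D]
6: R B5 -> L1 miss  d=-]
7: R B2 -> L0 miss wb->B4  d=-]
8: W B3 -> L1 miss  d=D]

DIRTY = [3]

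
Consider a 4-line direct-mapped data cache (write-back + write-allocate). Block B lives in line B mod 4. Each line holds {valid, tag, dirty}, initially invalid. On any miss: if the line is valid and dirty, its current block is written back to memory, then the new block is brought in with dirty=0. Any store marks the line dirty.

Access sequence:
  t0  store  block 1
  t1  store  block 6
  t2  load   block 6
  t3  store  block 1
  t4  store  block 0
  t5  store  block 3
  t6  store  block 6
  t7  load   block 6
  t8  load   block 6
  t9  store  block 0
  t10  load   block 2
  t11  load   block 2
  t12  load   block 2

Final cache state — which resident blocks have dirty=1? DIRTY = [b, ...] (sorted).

0: W B1 -> L1 miss  d=D]
1: W B6 -> L2 miss  d=D]
2: R B6 -> L2 hit  d=D]
3: W B1 -> L1 hit  d=D]
4: W B0 -> L0 miss  d=D]
5: W B3 -> L3 miss  d=D]
6: W B6 -> L2 hit  d=D]
7: R B6 -> L2 hit  d=D]
8: R B6 -> L2 hit  d=D]
9: W B0 -> L0 hit  d=D]
10: R B2 -> L2 miss wb->B6  d=-]
11: R B2 -> L2 hit  d=-]
12: R B2 -> L2 hit  d=-]

DIRTY = [0, 1, 3]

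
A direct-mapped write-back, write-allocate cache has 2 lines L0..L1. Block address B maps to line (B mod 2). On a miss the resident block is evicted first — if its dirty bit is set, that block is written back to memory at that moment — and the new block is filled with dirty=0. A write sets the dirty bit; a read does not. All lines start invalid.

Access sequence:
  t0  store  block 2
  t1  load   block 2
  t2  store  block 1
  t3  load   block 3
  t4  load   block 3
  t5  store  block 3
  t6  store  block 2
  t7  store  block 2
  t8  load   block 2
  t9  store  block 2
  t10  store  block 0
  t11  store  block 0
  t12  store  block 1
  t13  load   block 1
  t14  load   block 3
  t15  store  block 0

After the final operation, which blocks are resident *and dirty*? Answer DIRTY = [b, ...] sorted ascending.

DIRTY = [0]

0: W B2 -> L0 miss  d=D]
1: R B2 -> L0 hit  d=D]
2: W B1 -> L1 miss  d=D]
3: R B3 -> L1 miss wb->B1  d=-]
4: R B3 -> L1 hit  d=-]
5: W B3 -> L1 hit  d=D]
6: W B2 -> L0 hit  d=D]
7: W B2 -> L0 hit  d=D]
8: R B2 -> L0 hit  d=D]
9: W B2 -> L0 hit  d=D]
10: W B0 -> L0 miss wb->B2  d=D]
11: W B0 -> L0 hit  d=D]
12: W B1 -> L1 miss wb->B3  d=D]
13: R B1 -> L1 hit  d=D]
14: R B3 -> L1 miss wb->B1  d=-]
15: W B0 -> L0 hit  d=D]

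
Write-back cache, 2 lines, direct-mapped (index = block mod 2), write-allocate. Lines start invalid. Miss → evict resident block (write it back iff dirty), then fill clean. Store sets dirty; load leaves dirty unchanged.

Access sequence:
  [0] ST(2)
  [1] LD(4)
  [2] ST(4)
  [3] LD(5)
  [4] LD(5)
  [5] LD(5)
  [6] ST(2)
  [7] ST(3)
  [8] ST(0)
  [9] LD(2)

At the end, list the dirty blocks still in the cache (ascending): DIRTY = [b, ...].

DIRTY = [3]

0: W B2 -> L0 miss  d=D]
1: R B4 -> L0 miss wb->B2  d=-]
2: W B4 -> L0 hit  d=D]
3: R B5 -> L1 miss  d=-]
4: R B5 -> L1 hit  d=-]
5: R B5 -> L1 hit  d=-]
6: W B2 -> L0 miss wb->B4  d=D]
7: W B3 -> L1 miss  d=D]
8: W B0 -> L0 miss wb->B2  d=D]
9: R B2 -> L0 miss wb->B0  d=-]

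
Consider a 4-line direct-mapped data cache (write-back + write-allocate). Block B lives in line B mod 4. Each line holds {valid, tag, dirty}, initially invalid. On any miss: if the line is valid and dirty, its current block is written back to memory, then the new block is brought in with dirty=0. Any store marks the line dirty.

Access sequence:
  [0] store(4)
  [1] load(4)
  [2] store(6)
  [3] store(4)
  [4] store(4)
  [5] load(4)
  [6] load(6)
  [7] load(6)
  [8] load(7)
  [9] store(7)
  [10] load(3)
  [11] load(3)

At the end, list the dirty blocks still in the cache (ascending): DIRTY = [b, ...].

DIRTY = [4, 6]

  0 | W B4 → L0 miss [D]
  1 | R B4 → L0 hit [D]
  2 | W B6 → L2 miss [D]
  3 | W B4 → L0 hit [D]
  4 | W B4 → L0 hit [D]
  5 | R B4 → L0 hit [D]
  6 | R B6 → L2 hit [D]
  7 | R B6 → L2 hit [D]
  8 | R B7 → L3 miss [-]
  9 | W B7 → L3 hit [D]
  10 | R B3 → L3 miss wb→B7 [-]
  11 | R B3 → L3 hit [-]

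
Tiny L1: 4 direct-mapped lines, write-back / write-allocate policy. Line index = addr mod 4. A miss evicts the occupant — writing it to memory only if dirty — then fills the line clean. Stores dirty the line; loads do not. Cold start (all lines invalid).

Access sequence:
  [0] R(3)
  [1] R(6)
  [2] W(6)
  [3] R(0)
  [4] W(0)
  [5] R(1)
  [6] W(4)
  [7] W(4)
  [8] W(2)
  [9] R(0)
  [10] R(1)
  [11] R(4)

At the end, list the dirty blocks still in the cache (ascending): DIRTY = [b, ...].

DIRTY = [2]

0: R B3 -> L3 miss  d=-]
1: R B6 -> L2 miss  d=-]
2: W B6 -> L2 hit  d=D]
3: R B0 -> L0 miss  d=-]
4: W B0 -> L0 hit  d=D]
5: R B1 -> L1 miss  d=-]
6: W B4 -> L0 miss wb->B0  d=D]
7: W B4 -> L0 hit  d=D]
8: W B2 -> L2 miss wb->B6  d=D]
9: R B0 -> L0 miss wb->B4  d=-]
10: R B1 -> L1 hit  d=-]
11: R B4 -> L0 miss  d=-]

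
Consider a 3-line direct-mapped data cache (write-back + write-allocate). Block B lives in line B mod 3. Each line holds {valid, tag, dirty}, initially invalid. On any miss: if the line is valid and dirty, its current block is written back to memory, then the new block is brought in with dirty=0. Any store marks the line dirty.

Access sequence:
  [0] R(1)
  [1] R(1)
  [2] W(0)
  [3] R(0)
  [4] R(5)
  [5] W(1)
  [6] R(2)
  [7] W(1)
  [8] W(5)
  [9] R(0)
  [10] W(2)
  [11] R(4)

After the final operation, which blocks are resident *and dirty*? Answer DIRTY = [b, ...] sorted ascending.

0: R B1 → L1 miss [-]
1: R B1 → L1 hit [-]
2: W B0 → L0 miss [D]
3: R B0 → L0 hit [D]
4: R B5 → L2 miss [-]
5: W B1 → L1 hit [D]
6: R B2 → L2 miss [-]
7: W B1 → L1 hit [D]
8: W B5 → L2 miss [D]
9: R B0 → L0 hit [D]
10: W B2 → L2 miss wb→B5 [D]
11: R B4 → L1 miss wb→B1 [-]

DIRTY = [0, 2]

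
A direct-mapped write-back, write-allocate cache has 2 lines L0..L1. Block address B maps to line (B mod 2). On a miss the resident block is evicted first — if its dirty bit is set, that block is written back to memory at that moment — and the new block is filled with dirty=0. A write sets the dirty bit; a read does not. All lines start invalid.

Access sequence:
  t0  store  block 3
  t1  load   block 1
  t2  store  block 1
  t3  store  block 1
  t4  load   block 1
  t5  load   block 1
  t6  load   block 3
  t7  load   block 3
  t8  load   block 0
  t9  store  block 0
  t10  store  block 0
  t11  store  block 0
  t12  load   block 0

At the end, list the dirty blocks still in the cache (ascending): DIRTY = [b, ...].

0: W B3 → L1 miss [D]
1: R B1 → L1 miss wb→B3 [-]
2: W B1 → L1 hit [D]
3: W B1 → L1 hit [D]
4: R B1 → L1 hit [D]
5: R B1 → L1 hit [D]
6: R B3 → L1 miss wb→B1 [-]
7: R B3 → L1 hit [-]
8: R B0 → L0 miss [-]
9: W B0 → L0 hit [D]
10: W B0 → L0 hit [D]
11: W B0 → L0 hit [D]
12: R B0 → L0 hit [D]

DIRTY = [0]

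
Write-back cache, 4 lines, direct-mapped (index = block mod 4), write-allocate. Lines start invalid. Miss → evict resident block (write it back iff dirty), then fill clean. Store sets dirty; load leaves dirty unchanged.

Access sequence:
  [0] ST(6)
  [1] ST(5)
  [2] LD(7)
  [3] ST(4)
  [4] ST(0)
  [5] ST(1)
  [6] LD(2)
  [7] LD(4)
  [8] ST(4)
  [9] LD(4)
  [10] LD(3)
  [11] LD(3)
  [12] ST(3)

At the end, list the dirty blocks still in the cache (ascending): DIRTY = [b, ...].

  0 | W B6 → L2 miss [D]
  1 | W B5 → L1 miss [D]
  2 | R B7 → L3 miss [-]
  3 | W B4 → L0 miss [D]
  4 | W B0 → L0 miss wb→B4 [D]
  5 | W B1 → L1 miss wb→B5 [D]
  6 | R B2 → L2 miss wb→B6 [-]
  7 | R B4 → L0 miss wb→B0 [-]
  8 | W B4 → L0 hit [D]
  9 | R B4 → L0 hit [D]
  10 | R B3 → L3 miss [-]
  11 | R B3 → L3 hit [-]
  12 | W B3 → L3 hit [D]

DIRTY = [1, 3, 4]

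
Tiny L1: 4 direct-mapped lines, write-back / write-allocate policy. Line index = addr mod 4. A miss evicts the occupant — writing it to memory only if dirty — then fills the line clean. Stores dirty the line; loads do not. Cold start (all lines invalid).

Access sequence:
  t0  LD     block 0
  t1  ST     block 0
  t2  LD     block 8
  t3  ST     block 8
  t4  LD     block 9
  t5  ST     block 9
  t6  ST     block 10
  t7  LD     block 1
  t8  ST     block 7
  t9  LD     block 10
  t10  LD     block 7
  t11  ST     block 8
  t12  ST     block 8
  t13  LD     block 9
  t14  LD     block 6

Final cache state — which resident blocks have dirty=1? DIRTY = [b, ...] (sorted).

DIRTY = [7, 8]

0: R B0 → L0 miss [-]
1: W B0 → L0 hit [D]
2: R B8 → L0 miss wb→B0 [-]
3: W B8 → L0 hit [D]
4: R B9 → L1 miss [-]
5: W B9 → L1 hit [D]
6: W B10 → L2 miss [D]
7: R B1 → L1 miss wb→B9 [-]
8: W B7 → L3 miss [D]
9: R B10 → L2 hit [D]
10: R B7 → L3 hit [D]
11: W B8 → L0 hit [D]
12: W B8 → L0 hit [D]
13: R B9 → L1 miss [-]
14: R B6 → L2 miss wb→B10 [-]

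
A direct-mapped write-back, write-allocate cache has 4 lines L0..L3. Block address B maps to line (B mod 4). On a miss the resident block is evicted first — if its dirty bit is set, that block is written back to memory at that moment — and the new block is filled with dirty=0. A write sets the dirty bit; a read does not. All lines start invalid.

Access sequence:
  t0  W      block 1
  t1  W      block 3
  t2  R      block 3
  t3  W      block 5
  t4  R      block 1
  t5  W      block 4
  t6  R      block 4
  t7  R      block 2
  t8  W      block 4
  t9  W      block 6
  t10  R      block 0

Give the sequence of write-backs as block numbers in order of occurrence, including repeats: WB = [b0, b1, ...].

0: W B1 → L1 miss [D]
1: W B3 → L3 miss [D]
2: R B3 → L3 hit [D]
3: W B5 → L1 miss wb→B1 [D]
4: R B1 → L1 miss wb→B5 [-]
5: W B4 → L0 miss [D]
6: R B4 → L0 hit [D]
7: R B2 → L2 miss [-]
8: W B4 → L0 hit [D]
9: W B6 → L2 miss [D]
10: R B0 → L0 miss wb→B4 [-]

WB = [1, 5, 4]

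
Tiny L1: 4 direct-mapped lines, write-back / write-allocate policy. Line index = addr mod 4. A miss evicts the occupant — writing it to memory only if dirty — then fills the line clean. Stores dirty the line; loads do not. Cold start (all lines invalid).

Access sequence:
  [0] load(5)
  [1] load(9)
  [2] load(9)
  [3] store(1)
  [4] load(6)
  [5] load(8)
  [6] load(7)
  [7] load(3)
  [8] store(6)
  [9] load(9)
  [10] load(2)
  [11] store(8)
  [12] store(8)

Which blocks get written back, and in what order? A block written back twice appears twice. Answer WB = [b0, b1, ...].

0: R B5 → L1 miss [-]
1: R B9 → L1 miss [-]
2: R B9 → L1 hit [-]
3: W B1 → L1 miss [D]
4: R B6 → L2 miss [-]
5: R B8 → L0 miss [-]
6: R B7 → L3 miss [-]
7: R B3 → L3 miss [-]
8: W B6 → L2 hit [D]
9: R B9 → L1 miss wb→B1 [-]
10: R B2 → L2 miss wb→B6 [-]
11: W B8 → L0 hit [D]
12: W B8 → L0 hit [D]

WB = [1, 6]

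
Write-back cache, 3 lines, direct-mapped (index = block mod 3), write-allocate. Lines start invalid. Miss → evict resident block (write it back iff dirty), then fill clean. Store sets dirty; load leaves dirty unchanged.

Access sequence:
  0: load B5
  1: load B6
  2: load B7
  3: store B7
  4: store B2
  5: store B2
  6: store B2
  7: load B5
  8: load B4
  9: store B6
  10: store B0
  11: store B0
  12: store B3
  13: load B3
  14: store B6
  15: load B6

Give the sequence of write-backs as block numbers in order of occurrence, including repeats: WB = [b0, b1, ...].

WB = [2, 7, 6, 0, 3]

0: R B5 -> L2 miss  d=-]
1: R B6 -> L0 miss  d=-]
2: R B7 -> L1 miss  d=-]
3: W B7 -> L1 hit  d=D]
4: W B2 -> L2 miss  d=D]
5: W B2 -> L2 hit  d=D]
6: W B2 -> L2 hit  d=D]
7: R B5 -> L2 miss wb->B2  d=-]
8: R B4 -> L1 miss wb->B7  d=-]
9: W B6 -> L0 hit  d=D]
10: W B0 -> L0 miss wb->B6  d=D]
11: W B0 -> L0 hit  d=D]
12: W B3 -> L0 miss wb->B0  d=D]
13: R B3 -> L0 hit  d=D]
14: W B6 -> L0 miss wb->B3  d=D]
15: R B6 -> L0 hit  d=D]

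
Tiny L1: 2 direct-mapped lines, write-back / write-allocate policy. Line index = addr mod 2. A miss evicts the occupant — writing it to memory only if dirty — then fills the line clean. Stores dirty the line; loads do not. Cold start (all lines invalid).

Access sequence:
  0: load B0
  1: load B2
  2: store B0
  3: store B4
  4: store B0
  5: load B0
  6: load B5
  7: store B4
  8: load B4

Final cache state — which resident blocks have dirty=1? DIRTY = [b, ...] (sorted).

DIRTY = [4]

  0 | R B0 → L0 miss [-]
  1 | R B2 → L0 miss [-]
  2 | W B0 → L0 miss [D]
  3 | W B4 → L0 miss wb→B0 [D]
  4 | W B0 → L0 miss wb→B4 [D]
  5 | R B0 → L0 hit [D]
  6 | R B5 → L1 miss [-]
  7 | W B4 → L0 miss wb→B0 [D]
  8 | R B4 → L0 hit [D]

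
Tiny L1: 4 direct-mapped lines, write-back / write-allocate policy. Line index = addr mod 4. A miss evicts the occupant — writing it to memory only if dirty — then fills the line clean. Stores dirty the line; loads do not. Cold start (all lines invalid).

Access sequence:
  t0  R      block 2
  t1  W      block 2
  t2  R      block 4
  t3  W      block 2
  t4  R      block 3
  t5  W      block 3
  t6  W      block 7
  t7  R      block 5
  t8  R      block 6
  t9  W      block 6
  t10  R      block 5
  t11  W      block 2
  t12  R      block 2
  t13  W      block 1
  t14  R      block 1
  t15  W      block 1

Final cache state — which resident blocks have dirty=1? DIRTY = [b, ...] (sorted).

DIRTY = [1, 2, 7]

0: R B2 -> L2 miss  d=-]
1: W B2 -> L2 hit  d=D]
2: R B4 -> L0 miss  d=-]
3: W B2 -> L2 hit  d=D]
4: R B3 -> L3 miss  d=-]
5: W B3 -> L3 hit  d=D]
6: W B7 -> L3 miss wb->B3  d=D]
7: R B5 -> L1 miss  d=-]
8: R B6 -> L2 miss wb->B2  d=-]
9: W B6 -> L2 hit  d=D]
10: R B5 -> L1 hit  d=-]
11: W B2 -> L2 miss wb->B6  d=D]
12: R B2 -> L2 hit  d=D]
13: W B1 -> L1 miss  d=D]
14: R B1 -> L1 hit  d=D]
15: W B1 -> L1 hit  d=D]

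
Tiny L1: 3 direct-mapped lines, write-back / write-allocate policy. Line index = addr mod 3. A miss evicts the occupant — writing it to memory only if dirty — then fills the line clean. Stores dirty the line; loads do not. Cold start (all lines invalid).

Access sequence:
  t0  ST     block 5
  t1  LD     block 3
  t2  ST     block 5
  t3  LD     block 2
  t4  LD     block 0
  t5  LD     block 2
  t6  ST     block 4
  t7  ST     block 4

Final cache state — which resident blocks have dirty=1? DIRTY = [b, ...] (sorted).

0: W B5 → L2 miss [D]
1: R B3 → L0 miss [-]
2: W B5 → L2 hit [D]
3: R B2 → L2 miss wb→B5 [-]
4: R B0 → L0 miss [-]
5: R B2 → L2 hit [-]
6: W B4 → L1 miss [D]
7: W B4 → L1 hit [D]

DIRTY = [4]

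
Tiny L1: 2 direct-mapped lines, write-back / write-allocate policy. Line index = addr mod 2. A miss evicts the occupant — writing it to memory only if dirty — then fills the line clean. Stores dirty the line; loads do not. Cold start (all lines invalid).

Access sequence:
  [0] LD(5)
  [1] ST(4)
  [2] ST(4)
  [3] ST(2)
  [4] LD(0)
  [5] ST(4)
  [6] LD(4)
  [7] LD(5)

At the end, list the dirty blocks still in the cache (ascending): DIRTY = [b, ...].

DIRTY = [4]

0: R B5 → L1 miss [-]
1: W B4 → L0 miss [D]
2: W B4 → L0 hit [D]
3: W B2 → L0 miss wb→B4 [D]
4: R B0 → L0 miss wb→B2 [-]
5: W B4 → L0 miss [D]
6: R B4 → L0 hit [D]
7: R B5 → L1 hit [-]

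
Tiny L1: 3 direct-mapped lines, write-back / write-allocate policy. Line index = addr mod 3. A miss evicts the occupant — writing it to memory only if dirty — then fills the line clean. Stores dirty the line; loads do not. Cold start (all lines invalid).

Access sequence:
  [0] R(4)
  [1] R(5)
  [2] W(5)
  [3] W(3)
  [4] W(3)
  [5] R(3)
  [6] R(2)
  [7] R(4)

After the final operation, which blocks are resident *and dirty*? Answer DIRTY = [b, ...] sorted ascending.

DIRTY = [3]

0: R B4 → L1 miss [-]
1: R B5 → L2 miss [-]
2: W B5 → L2 hit [D]
3: W B3 → L0 miss [D]
4: W B3 → L0 hit [D]
5: R B3 → L0 hit [D]
6: R B2 → L2 miss wb→B5 [-]
7: R B4 → L1 hit [-]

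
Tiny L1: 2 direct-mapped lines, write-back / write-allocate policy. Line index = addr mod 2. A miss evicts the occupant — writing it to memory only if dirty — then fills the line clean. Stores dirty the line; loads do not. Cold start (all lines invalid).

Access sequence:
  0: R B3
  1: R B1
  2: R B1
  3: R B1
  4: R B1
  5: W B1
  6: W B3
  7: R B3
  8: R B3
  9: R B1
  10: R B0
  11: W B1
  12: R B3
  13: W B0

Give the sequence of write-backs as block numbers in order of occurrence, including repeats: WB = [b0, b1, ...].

WB = [1, 3, 1]

0: R B3 -> L1 miss  d=-]
1: R B1 -> L1 miss  d=-]
2: R B1 -> L1 hit  d=-]
3: R B1 -> L1 hit  d=-]
4: R B1 -> L1 hit  d=-]
5: W B1 -> L1 hit  d=D]
6: W B3 -> L1 miss wb->B1  d=D]
7: R B3 -> L1 hit  d=D]
8: R B3 -> L1 hit  d=D]
9: R B1 -> L1 miss wb->B3  d=-]
10: R B0 -> L0 miss  d=-]
11: W B1 -> L1 hit  d=D]
12: R B3 -> L1 miss wb->B1  d=-]
13: W B0 -> L0 hit  d=D]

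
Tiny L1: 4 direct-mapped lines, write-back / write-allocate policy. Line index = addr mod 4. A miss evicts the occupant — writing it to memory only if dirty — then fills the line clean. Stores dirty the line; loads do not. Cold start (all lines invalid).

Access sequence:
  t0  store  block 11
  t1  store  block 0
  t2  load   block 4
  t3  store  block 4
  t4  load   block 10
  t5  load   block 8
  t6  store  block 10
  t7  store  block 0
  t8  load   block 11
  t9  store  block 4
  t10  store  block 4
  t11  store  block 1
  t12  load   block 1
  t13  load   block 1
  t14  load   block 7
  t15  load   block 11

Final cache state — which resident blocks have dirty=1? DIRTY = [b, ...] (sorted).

  0 | W B11 → L3 miss [D]
  1 | W B0 → L0 miss [D]
  2 | R B4 → L0 miss wb→B0 [-]
  3 | W B4 → L0 hit [D]
  4 | R B10 → L2 miss [-]
  5 | R B8 → L0 miss wb→B4 [-]
  6 | W B10 → L2 hit [D]
  7 | W B0 → L0 miss [D]
  8 | R B11 → L3 hit [D]
  9 | W B4 → L0 miss wb→B0 [D]
  10 | W B4 → L0 hit [D]
  11 | W B1 → L1 miss [D]
  12 | R B1 → L1 hit [D]
  13 | R B1 → L1 hit [D]
  14 | R B7 → L3 miss wb→B11 [-]
  15 | R B11 → L3 miss [-]

DIRTY = [1, 4, 10]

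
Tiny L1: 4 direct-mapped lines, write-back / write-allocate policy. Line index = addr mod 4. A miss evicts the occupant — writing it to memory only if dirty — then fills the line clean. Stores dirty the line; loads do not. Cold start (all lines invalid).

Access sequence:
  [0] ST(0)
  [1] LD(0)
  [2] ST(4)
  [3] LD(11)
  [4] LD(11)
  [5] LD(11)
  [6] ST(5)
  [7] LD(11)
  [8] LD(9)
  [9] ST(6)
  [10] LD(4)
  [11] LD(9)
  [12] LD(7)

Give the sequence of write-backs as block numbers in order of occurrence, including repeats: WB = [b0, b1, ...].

0: W B0 → L0 miss [D]
1: R B0 → L0 hit [D]
2: W B4 → L0 miss wb→B0 [D]
3: R B11 → L3 miss [-]
4: R B11 → L3 hit [-]
5: R B11 → L3 hit [-]
6: W B5 → L1 miss [D]
7: R B11 → L3 hit [-]
8: R B9 → L1 miss wb→B5 [-]
9: W B6 → L2 miss [D]
10: R B4 → L0 hit [D]
11: R B9 → L1 hit [-]
12: R B7 → L3 miss [-]

WB = [0, 5]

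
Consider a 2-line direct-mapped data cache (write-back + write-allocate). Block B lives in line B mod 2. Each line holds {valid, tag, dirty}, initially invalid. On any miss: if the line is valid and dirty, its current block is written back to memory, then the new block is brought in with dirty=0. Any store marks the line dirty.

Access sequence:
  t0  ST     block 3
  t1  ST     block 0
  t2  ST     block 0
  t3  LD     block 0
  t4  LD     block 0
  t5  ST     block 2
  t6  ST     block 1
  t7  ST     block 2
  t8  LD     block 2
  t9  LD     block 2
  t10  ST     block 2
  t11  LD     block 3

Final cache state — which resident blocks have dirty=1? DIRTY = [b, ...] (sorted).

  0 | W B3 → L1 miss [D]
  1 | W B0 → L0 miss [D]
  2 | W B0 → L0 hit [D]
  3 | R B0 → L0 hit [D]
  4 | R B0 → L0 hit [D]
  5 | W B2 → L0 miss wb→B0 [D]
  6 | W B1 → L1 miss wb→B3 [D]
  7 | W B2 → L0 hit [D]
  8 | R B2 → L0 hit [D]
  9 | R B2 → L0 hit [D]
  10 | W B2 → L0 hit [D]
  11 | R B3 → L1 miss wb→B1 [-]

DIRTY = [2]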